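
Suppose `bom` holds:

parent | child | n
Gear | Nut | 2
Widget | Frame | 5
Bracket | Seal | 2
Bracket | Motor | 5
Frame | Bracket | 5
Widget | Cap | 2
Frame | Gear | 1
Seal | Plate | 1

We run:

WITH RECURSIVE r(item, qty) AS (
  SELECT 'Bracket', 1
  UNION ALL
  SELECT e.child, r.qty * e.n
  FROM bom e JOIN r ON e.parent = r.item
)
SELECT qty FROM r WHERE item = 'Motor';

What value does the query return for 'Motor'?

5

Base: (Bracket, qty=1).
Iteration 1: components of {Bracket} -> Motor = 1*5 = 5, Seal = 1*2 = 2.
Iteration 2: components of {Motor,Seal} -> Plate = 2*1 = 2.
Iteration 3: no further components; recursion stops.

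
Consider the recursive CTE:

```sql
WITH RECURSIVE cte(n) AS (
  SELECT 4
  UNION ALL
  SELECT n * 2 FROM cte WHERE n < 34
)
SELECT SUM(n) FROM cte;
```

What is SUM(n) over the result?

Base: n=4.
Iteration 1: 4 < 34 holds -> n = 4 * 2 = 8.
Iteration 2: 8 < 34 holds -> n = 8 * 2 = 16.
Iteration 3: 16 < 34 holds -> n = 16 * 2 = 32.
Iteration 4: 32 < 34 holds -> n = 32 * 2 = 64.
Iteration 5: 64 < 34 fails; recursion stops.
SUM(n) = 4 + 8 + 16 + 32 + 64 = 124.

124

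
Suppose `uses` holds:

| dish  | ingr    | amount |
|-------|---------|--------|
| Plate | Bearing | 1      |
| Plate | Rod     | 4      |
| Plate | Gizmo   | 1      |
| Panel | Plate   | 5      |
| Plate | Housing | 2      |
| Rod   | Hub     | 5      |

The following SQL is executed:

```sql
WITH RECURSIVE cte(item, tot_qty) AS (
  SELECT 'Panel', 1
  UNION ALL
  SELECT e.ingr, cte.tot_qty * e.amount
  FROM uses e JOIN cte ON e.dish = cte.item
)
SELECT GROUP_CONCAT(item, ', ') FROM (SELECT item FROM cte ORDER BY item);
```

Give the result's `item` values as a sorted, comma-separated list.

Base: (Panel, tot_qty=1).
Iteration 1: components of {Panel} -> Plate = 1*5 = 5.
Iteration 2: components of {Plate} -> Bearing = 5*1 = 5, Gizmo = 5*1 = 5, Housing = 5*2 = 10, Rod = 5*4 = 20.
Iteration 3: components of {Bearing,Gizmo,Housing,Rod} -> Hub = 20*5 = 100.
Iteration 4: no further components; recursion stops.

Bearing, Gizmo, Housing, Hub, Panel, Plate, Rod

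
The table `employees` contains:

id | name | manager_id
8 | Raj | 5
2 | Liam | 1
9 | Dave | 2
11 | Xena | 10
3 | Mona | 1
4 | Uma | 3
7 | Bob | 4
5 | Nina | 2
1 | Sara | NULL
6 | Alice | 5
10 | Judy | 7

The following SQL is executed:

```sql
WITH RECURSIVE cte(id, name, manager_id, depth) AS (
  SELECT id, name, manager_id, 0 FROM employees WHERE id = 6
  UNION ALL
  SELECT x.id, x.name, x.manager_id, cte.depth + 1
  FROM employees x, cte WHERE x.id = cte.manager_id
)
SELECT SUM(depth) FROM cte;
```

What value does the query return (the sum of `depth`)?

Base: id=6 (Alice), manager_id=5, depth 0.
Iteration 1: join on id=5 -> Nina (id 5, manager_id=2, depth 1).
Iteration 2: join on id=2 -> Liam (id 2, manager_id=1, depth 2).
Iteration 3: join on id=1 -> Sara (id 1, manager_id=NULL, depth 3).
Iteration 4: manager_id is NULL; no match; recursion stops.
SUM(depth) = 0 + 1 + 2 + 3 = 6.

6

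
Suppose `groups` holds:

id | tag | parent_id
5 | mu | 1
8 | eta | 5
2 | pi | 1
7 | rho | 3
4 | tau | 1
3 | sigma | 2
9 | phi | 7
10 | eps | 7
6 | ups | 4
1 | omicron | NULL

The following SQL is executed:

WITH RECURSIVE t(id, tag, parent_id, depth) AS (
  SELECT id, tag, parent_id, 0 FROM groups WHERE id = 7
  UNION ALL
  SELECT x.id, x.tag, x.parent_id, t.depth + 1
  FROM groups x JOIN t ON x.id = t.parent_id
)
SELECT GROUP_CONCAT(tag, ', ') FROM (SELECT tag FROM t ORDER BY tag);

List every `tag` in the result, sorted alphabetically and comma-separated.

Base: id=7 (rho), parent_id=3, depth 0.
Iteration 1: join on id=3 -> sigma (id 3, parent_id=2, depth 1).
Iteration 2: join on id=2 -> pi (id 2, parent_id=1, depth 2).
Iteration 3: join on id=1 -> omicron (id 1, parent_id=NULL, depth 3).
Iteration 4: parent_id is NULL; no match; recursion stops.

omicron, pi, rho, sigma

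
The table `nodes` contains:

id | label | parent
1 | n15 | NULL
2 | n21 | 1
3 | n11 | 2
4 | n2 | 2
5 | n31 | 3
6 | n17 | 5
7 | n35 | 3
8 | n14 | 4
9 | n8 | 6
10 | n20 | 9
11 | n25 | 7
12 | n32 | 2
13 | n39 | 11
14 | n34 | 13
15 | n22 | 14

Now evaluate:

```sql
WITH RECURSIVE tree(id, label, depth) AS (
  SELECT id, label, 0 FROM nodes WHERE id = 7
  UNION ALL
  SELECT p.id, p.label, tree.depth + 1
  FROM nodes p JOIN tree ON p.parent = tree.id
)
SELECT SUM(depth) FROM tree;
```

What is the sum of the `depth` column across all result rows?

10

Base: id=7 (n35) at depth 0.
Iteration 1: rows with parent in {7} -> n25 (id 11, depth 1).
Iteration 2: rows with parent in {11} -> n39 (id 13, depth 2).
Iteration 3: rows with parent in {13} -> n34 (id 14, depth 3).
Iteration 4: rows with parent in {14} -> n22 (id 15, depth 4).
Iteration 5: no rows with parent in {15}; recursion stops.
SUM(depth) = 0 + 1 + 2 + 3 + 4 = 10.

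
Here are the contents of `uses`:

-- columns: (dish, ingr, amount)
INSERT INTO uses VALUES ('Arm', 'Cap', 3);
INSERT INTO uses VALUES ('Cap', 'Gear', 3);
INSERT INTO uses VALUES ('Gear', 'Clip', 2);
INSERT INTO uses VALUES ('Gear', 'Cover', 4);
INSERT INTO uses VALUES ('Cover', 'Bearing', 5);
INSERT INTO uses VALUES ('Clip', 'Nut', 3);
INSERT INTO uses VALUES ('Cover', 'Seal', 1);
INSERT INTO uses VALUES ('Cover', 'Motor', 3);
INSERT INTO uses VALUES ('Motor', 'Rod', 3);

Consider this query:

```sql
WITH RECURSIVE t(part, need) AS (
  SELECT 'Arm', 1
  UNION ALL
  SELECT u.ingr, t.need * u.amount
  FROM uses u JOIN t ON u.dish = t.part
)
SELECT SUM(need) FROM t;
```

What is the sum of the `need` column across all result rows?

Base: (Arm, need=1).
Iteration 1: components of {Arm} -> Cap = 1*3 = 3.
Iteration 2: components of {Cap} -> Gear = 3*3 = 9.
Iteration 3: components of {Gear} -> Clip = 9*2 = 18, Cover = 9*4 = 36.
Iteration 4: components of {Clip,Cover} -> Bearing = 36*5 = 180, Motor = 36*3 = 108, Nut = 18*3 = 54, Seal = 36*1 = 36.
Iteration 5: components of {Bearing,Motor,Nut,Seal} -> Rod = 108*3 = 324.
Iteration 6: no further components; recursion stops.
SUM(need) = 1 + 3 + 9 + 18 + 36 + 54 + 180 + 36 + 108 + 324 = 769.

769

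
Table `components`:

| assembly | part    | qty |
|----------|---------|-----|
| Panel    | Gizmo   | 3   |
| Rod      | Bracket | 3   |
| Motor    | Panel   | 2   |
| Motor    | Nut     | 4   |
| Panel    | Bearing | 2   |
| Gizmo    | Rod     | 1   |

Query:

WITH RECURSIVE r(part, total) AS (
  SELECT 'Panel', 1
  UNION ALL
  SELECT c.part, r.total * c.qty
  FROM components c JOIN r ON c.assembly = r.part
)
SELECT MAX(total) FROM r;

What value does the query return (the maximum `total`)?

Base: (Panel, total=1).
Iteration 1: components of {Panel} -> Bearing = 1*2 = 2, Gizmo = 1*3 = 3.
Iteration 2: components of {Bearing,Gizmo} -> Rod = 3*1 = 3.
Iteration 3: components of {Rod} -> Bracket = 3*3 = 9.
Iteration 4: no further components; recursion stops.
total values: 1, 3, 2, 3, 9; the maximum is 9.

9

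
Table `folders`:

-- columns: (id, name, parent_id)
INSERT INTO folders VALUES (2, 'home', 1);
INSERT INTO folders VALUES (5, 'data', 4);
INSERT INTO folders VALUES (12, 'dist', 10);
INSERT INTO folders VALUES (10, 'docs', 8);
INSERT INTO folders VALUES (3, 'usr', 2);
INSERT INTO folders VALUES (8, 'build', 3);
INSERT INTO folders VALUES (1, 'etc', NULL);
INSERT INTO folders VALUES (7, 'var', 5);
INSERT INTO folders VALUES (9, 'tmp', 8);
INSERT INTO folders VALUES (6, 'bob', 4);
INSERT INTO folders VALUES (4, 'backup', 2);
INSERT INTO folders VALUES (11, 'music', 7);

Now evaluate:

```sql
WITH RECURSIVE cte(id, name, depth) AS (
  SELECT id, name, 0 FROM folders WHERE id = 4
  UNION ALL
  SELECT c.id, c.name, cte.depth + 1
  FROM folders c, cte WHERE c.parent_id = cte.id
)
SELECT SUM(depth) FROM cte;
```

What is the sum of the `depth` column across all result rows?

Base: id=4 (backup) at depth 0.
Iteration 1: rows with parent_id in {4} -> data (id 5, depth 1), bob (id 6, depth 1).
Iteration 2: rows with parent_id in {5,6} -> var (id 7, depth 2).
Iteration 3: rows with parent_id in {7} -> music (id 11, depth 3).
Iteration 4: no rows with parent_id in {11}; recursion stops.
SUM(depth) = 0 + 1 + 1 + 2 + 3 = 7.

7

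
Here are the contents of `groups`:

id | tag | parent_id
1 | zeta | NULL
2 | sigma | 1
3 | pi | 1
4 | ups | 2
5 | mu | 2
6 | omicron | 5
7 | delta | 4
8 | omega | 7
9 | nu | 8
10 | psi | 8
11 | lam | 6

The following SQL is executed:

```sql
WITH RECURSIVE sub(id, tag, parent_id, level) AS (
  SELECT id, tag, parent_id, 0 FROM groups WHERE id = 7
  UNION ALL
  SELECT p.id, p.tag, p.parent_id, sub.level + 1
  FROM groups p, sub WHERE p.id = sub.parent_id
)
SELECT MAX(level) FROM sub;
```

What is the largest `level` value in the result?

3

Base: id=7 (delta), parent_id=4, level 0.
Iteration 1: join on id=4 -> ups (id 4, parent_id=2, level 1).
Iteration 2: join on id=2 -> sigma (id 2, parent_id=1, level 2).
Iteration 3: join on id=1 -> zeta (id 1, parent_id=NULL, level 3).
Iteration 4: parent_id is NULL; no match; recursion stops.
level values: 0, 1, 2, 3; the maximum is 3.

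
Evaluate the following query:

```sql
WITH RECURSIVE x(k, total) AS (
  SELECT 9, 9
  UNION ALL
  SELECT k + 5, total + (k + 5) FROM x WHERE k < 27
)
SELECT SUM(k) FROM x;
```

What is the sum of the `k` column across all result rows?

Base: k=9, total=9.
Iteration 1: 9 < 27 holds -> k = 9 + 5 = 14, total = 9 + 14 = 23.
Iteration 2: 14 < 27 holds -> k = 14 + 5 = 19, total = 23 + 19 = 42.
Iteration 3: 19 < 27 holds -> k = 19 + 5 = 24, total = 42 + 24 = 66.
Iteration 4: 24 < 27 holds -> k = 24 + 5 = 29, total = 66 + 29 = 95.
Iteration 5: 29 < 27 fails; recursion stops.
SUM(k) = 9 + 14 + 19 + 24 + 29 = 95.

95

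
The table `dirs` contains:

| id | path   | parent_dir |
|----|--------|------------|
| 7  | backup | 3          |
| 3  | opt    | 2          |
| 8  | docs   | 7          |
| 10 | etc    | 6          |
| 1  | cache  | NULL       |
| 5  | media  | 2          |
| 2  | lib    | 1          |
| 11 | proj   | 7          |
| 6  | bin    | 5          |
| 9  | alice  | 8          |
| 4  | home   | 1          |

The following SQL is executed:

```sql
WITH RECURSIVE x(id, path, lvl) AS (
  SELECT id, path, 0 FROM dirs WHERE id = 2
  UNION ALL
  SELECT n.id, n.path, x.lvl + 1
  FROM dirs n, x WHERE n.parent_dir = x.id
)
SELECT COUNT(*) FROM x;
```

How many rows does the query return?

Base: id=2 (lib) at lvl 0.
Iteration 1: rows with parent_dir in {2} -> opt (id 3, lvl 1), media (id 5, lvl 1).
Iteration 2: rows with parent_dir in {3,5} -> bin (id 6, lvl 2), backup (id 7, lvl 2).
Iteration 3: rows with parent_dir in {6,7} -> docs (id 8, lvl 3), etc (id 10, lvl 3), proj (id 11, lvl 3).
Iteration 4: rows with parent_dir in {8,10,11} -> alice (id 9, lvl 4).
Iteration 5: no rows with parent_dir in {9}; recursion stops.
Total rows emitted: 9.

9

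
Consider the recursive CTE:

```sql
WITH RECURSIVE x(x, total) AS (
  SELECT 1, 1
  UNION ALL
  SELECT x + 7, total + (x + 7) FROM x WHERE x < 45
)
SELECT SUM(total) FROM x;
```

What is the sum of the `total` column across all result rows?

624

Base: x=1, total=1.
Iteration 1: 1 < 45 holds -> x = 1 + 7 = 8, total = 1 + 8 = 9.
Iteration 2: 8 < 45 holds -> x = 8 + 7 = 15, total = 9 + 15 = 24.
Iteration 3: 15 < 45 holds -> x = 15 + 7 = 22, total = 24 + 22 = 46.
Iteration 4: 22 < 45 holds -> x = 22 + 7 = 29, total = 46 + 29 = 75.
Iteration 5: 29 < 45 holds -> x = 29 + 7 = 36, total = 75 + 36 = 111.
Iteration 6: 36 < 45 holds -> x = 36 + 7 = 43, total = 111 + 43 = 154.
Iteration 7: 43 < 45 holds -> x = 43 + 7 = 50, total = 154 + 50 = 204.
Iteration 8: 50 < 45 fails; recursion stops.
SUM(total) = 1 + 9 + 24 + 46 + 75 + 111 + 154 + 204 = 624.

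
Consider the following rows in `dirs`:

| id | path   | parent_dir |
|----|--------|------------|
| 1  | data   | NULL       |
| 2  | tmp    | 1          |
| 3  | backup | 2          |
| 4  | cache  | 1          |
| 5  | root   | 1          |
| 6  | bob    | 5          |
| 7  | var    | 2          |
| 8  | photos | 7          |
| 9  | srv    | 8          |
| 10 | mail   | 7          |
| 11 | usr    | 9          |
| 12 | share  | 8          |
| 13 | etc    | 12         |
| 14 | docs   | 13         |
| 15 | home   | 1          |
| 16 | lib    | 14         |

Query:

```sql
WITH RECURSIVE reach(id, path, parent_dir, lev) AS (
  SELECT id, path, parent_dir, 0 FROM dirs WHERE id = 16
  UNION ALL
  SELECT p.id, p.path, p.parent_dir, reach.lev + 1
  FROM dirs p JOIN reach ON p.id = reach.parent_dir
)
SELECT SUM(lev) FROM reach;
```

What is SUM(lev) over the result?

28

Base: id=16 (lib), parent_dir=14, lev 0.
Iteration 1: join on id=14 -> docs (id 14, parent_dir=13, lev 1).
Iteration 2: join on id=13 -> etc (id 13, parent_dir=12, lev 2).
Iteration 3: join on id=12 -> share (id 12, parent_dir=8, lev 3).
Iteration 4: join on id=8 -> photos (id 8, parent_dir=7, lev 4).
Iteration 5: join on id=7 -> var (id 7, parent_dir=2, lev 5).
Iteration 6: join on id=2 -> tmp (id 2, parent_dir=1, lev 6).
Iteration 7: join on id=1 -> data (id 1, parent_dir=NULL, lev 7).
Iteration 8: parent_dir is NULL; no match; recursion stops.
SUM(lev) = 0 + 1 + 2 + 3 + 4 + 5 + 6 + 7 = 28.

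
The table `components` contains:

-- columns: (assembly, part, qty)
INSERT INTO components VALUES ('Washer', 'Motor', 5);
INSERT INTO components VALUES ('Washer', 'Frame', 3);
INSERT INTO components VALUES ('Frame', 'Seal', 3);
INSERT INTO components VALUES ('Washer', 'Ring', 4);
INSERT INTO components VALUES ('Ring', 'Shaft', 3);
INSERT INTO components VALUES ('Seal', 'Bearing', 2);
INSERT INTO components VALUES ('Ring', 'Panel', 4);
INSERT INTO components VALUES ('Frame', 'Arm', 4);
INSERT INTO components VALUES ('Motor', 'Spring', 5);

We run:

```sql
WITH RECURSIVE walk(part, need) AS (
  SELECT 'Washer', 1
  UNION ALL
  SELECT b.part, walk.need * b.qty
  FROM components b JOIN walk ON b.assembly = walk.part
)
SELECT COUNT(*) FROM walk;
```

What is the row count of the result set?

10

Base: (Washer, need=1).
Iteration 1: components of {Washer} -> Frame = 1*3 = 3, Motor = 1*5 = 5, Ring = 1*4 = 4.
Iteration 2: components of {Frame,Motor,Ring} -> Arm = 3*4 = 12, Panel = 4*4 = 16, Seal = 3*3 = 9, Shaft = 4*3 = 12, Spring = 5*5 = 25.
Iteration 3: components of {Arm,Panel,Seal,Shaft,Spring} -> Bearing = 9*2 = 18.
Iteration 4: no further components; recursion stops.
Total rows emitted: 10.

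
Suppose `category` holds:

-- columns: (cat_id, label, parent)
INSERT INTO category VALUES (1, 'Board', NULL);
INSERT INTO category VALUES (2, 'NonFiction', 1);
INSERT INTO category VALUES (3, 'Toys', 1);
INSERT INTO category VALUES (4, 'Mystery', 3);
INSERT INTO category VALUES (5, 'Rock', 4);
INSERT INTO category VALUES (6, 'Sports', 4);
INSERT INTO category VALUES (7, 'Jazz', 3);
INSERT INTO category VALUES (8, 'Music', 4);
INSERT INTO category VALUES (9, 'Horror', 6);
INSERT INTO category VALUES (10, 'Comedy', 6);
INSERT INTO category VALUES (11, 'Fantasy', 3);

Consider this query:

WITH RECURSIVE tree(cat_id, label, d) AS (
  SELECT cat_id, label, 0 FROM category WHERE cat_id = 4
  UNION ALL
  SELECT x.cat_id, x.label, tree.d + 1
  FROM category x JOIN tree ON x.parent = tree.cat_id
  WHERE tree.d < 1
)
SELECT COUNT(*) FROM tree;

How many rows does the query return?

Base: cat_id=4 (Mystery) at d 0.
Iteration 1: rows with parent in {4} -> Rock (id 5, d 1), Sports (id 6, d 1), Music (id 8, d 1).
Iteration 2: d < 1 fails for all current rows; recursion stops.
Total rows emitted: 4.

4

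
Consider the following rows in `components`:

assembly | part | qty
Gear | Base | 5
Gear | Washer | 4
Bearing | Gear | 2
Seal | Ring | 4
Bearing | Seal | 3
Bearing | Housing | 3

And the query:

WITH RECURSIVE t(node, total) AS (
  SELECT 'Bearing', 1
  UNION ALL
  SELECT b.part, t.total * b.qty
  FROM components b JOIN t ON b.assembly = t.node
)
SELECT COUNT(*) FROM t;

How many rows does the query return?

7

Base: (Bearing, total=1).
Iteration 1: components of {Bearing} -> Gear = 1*2 = 2, Housing = 1*3 = 3, Seal = 1*3 = 3.
Iteration 2: components of {Gear,Housing,Seal} -> Base = 2*5 = 10, Ring = 3*4 = 12, Washer = 2*4 = 8.
Iteration 3: no further components; recursion stops.
Total rows emitted: 7.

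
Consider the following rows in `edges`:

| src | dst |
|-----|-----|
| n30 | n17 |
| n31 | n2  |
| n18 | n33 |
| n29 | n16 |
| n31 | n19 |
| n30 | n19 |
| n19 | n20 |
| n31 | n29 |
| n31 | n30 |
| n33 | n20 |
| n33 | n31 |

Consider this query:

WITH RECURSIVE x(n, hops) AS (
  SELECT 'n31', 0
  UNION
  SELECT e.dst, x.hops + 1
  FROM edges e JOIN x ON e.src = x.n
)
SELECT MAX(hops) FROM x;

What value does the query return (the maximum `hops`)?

3

Base: (n31, hops=0).
Iteration 1: edges from {n31} -> (n19, hops=1), (n2, hops=1), (n29, hops=1), (n30, hops=1).
Iteration 2: edges from {n19,n2,n29,n30} -> (n16, hops=2), (n17, hops=2), (n19, hops=2), (n20, hops=2).
Iteration 3: edges from {n16,n17,n19,n20} -> (n20, hops=3).
Iteration 4: no outgoing edges from {n20}; recursion stops.
hops values: 0, 1, 1, 1, 1, 2, 2, 2, 2, 3; the maximum is 3.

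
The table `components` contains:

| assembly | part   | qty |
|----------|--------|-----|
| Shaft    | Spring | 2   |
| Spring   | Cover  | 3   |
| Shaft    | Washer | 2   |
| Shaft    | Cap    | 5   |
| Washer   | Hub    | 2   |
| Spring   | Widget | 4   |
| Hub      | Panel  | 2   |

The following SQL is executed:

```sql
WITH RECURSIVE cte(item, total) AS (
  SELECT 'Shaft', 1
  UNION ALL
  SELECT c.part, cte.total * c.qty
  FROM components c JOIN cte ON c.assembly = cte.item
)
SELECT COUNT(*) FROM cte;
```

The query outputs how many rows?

8

Base: (Shaft, total=1).
Iteration 1: components of {Shaft} -> Cap = 1*5 = 5, Spring = 1*2 = 2, Washer = 1*2 = 2.
Iteration 2: components of {Cap,Spring,Washer} -> Cover = 2*3 = 6, Hub = 2*2 = 4, Widget = 2*4 = 8.
Iteration 3: components of {Cover,Hub,Widget} -> Panel = 4*2 = 8.
Iteration 4: no further components; recursion stops.
Total rows emitted: 8.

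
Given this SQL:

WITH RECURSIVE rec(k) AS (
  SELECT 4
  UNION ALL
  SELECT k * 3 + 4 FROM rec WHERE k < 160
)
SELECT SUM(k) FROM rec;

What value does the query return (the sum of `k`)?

232

Base: k=4.
Iteration 1: 4 < 160 holds -> k = 4 * 3 + 4 = 16.
Iteration 2: 16 < 160 holds -> k = 16 * 3 + 4 = 52.
Iteration 3: 52 < 160 holds -> k = 52 * 3 + 4 = 160.
Iteration 4: 160 < 160 fails; recursion stops.
SUM(k) = 4 + 16 + 52 + 160 = 232.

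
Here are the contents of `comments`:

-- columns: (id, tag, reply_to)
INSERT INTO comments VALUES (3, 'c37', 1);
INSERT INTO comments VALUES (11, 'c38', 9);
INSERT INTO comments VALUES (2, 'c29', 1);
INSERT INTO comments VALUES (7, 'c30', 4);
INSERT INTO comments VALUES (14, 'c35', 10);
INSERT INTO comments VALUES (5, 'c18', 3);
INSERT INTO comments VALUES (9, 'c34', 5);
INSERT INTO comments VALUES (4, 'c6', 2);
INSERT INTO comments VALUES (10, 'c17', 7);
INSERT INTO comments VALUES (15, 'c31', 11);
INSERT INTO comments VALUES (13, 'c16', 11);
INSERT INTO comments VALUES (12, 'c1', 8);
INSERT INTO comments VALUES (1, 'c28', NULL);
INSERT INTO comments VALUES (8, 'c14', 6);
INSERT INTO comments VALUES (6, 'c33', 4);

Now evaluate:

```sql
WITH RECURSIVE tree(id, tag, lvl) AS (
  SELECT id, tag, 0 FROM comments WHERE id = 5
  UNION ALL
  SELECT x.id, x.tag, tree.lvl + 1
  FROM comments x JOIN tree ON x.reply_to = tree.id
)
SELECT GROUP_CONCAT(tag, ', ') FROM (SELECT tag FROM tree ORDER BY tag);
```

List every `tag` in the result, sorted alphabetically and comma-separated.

Base: id=5 (c18) at lvl 0.
Iteration 1: rows with reply_to in {5} -> c34 (id 9, lvl 1).
Iteration 2: rows with reply_to in {9} -> c38 (id 11, lvl 2).
Iteration 3: rows with reply_to in {11} -> c16 (id 13, lvl 3), c31 (id 15, lvl 3).
Iteration 4: no rows with reply_to in {13,15}; recursion stops.

c16, c18, c31, c34, c38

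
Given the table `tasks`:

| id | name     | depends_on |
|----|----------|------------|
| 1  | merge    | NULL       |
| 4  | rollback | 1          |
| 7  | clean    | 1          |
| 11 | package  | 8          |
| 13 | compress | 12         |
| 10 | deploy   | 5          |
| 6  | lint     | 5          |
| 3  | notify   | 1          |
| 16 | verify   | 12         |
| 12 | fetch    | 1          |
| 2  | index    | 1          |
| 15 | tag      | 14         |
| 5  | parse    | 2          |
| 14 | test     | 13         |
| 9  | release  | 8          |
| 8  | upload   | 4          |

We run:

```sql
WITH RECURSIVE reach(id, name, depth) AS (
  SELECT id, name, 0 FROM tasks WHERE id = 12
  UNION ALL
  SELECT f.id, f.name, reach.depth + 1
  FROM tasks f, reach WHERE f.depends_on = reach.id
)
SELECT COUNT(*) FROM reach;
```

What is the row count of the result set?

Base: id=12 (fetch) at depth 0.
Iteration 1: rows with depends_on in {12} -> compress (id 13, depth 1), verify (id 16, depth 1).
Iteration 2: rows with depends_on in {13,16} -> test (id 14, depth 2).
Iteration 3: rows with depends_on in {14} -> tag (id 15, depth 3).
Iteration 4: no rows with depends_on in {15}; recursion stops.
Total rows emitted: 5.

5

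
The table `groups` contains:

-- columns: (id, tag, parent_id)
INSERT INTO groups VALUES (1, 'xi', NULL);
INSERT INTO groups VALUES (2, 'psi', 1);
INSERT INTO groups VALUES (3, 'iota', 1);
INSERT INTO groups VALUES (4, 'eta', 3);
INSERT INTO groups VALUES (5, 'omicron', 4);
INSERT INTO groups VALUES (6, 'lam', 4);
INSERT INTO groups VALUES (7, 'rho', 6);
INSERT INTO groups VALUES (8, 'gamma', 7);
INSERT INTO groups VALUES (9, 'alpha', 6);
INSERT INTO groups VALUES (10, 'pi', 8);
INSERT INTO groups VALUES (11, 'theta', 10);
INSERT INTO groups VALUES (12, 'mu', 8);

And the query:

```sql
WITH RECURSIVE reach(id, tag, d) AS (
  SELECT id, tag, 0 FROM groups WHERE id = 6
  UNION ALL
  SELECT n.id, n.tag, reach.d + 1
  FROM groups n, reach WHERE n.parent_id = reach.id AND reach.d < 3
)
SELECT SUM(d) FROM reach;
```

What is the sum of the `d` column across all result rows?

10

Base: id=6 (lam) at d 0.
Iteration 1: rows with parent_id in {6} -> rho (id 7, d 1), alpha (id 9, d 1).
Iteration 2: rows with parent_id in {7,9} -> gamma (id 8, d 2).
Iteration 3: rows with parent_id in {8} -> pi (id 10, d 3), mu (id 12, d 3).
Iteration 4: d < 3 fails for all current rows; recursion stops.
SUM(d) = 0 + 1 + 1 + 2 + 3 + 3 = 10.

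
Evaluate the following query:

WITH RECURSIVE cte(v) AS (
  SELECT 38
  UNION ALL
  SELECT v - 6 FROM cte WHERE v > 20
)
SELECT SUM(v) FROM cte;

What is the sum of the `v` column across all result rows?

116

Base: v=38.
Iteration 1: 38 > 20 holds -> v = 38 - 6 = 32.
Iteration 2: 32 > 20 holds -> v = 32 - 6 = 26.
Iteration 3: 26 > 20 holds -> v = 26 - 6 = 20.
Iteration 4: 20 > 20 fails; recursion stops.
SUM(v) = 38 + 32 + 26 + 20 = 116.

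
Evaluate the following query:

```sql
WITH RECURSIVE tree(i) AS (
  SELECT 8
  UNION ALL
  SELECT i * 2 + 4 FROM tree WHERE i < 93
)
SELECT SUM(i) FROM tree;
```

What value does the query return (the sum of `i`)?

352

Base: i=8.
Iteration 1: 8 < 93 holds -> i = 8 * 2 + 4 = 20.
Iteration 2: 20 < 93 holds -> i = 20 * 2 + 4 = 44.
Iteration 3: 44 < 93 holds -> i = 44 * 2 + 4 = 92.
Iteration 4: 92 < 93 holds -> i = 92 * 2 + 4 = 188.
Iteration 5: 188 < 93 fails; recursion stops.
SUM(i) = 8 + 20 + 44 + 92 + 188 = 352.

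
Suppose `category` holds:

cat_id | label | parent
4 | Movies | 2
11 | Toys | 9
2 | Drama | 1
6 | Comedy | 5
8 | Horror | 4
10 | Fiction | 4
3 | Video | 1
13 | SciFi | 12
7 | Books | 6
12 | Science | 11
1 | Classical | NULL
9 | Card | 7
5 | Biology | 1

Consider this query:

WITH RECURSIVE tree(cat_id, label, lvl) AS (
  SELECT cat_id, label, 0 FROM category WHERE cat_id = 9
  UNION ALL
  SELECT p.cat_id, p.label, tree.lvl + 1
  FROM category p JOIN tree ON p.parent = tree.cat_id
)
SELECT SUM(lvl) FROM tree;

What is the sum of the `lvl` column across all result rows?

6

Base: cat_id=9 (Card) at lvl 0.
Iteration 1: rows with parent in {9} -> Toys (id 11, lvl 1).
Iteration 2: rows with parent in {11} -> Science (id 12, lvl 2).
Iteration 3: rows with parent in {12} -> SciFi (id 13, lvl 3).
Iteration 4: no rows with parent in {13}; recursion stops.
SUM(lvl) = 0 + 1 + 2 + 3 = 6.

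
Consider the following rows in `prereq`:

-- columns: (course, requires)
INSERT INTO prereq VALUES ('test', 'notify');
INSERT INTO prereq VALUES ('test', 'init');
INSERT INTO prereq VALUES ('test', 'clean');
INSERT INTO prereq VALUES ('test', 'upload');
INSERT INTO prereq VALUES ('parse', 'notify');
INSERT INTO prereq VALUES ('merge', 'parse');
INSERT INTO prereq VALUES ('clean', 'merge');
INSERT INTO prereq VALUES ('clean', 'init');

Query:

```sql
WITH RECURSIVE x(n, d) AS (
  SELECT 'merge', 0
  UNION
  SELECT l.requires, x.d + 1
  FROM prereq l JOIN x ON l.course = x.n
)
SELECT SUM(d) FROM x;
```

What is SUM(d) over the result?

Base: (merge, d=0).
Iteration 1: edges from {merge} -> (parse, d=1).
Iteration 2: edges from {parse} -> (notify, d=2).
Iteration 3: no outgoing edges from {notify}; recursion stops.
SUM(d) = 0 + 1 + 2 = 3.

3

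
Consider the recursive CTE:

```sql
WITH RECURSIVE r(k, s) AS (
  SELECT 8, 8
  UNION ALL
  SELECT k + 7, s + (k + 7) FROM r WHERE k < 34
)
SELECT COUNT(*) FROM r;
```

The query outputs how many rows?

5

Base: k=8, s=8.
Iteration 1: 8 < 34 holds -> k = 8 + 7 = 15, s = 8 + 15 = 23.
Iteration 2: 15 < 34 holds -> k = 15 + 7 = 22, s = 23 + 22 = 45.
Iteration 3: 22 < 34 holds -> k = 22 + 7 = 29, s = 45 + 29 = 74.
Iteration 4: 29 < 34 holds -> k = 29 + 7 = 36, s = 74 + 36 = 110.
Iteration 5: 36 < 34 fails; recursion stops.
Total rows emitted: 5.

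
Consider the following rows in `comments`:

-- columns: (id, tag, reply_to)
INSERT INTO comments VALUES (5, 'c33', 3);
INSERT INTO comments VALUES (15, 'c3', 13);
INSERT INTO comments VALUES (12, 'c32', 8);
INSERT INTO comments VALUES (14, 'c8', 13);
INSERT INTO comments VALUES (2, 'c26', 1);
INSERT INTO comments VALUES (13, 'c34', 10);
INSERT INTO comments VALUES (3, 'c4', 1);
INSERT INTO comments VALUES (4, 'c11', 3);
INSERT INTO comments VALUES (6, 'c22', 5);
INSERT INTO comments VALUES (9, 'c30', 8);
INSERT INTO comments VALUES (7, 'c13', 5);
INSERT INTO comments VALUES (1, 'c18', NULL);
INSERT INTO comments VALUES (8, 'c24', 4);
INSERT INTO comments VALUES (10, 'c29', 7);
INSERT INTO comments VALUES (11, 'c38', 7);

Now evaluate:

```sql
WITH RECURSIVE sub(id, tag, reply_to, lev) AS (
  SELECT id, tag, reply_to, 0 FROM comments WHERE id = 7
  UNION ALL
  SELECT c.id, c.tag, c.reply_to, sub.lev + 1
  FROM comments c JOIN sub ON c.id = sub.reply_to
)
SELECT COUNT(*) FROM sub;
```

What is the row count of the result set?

Base: id=7 (c13), reply_to=5, lev 0.
Iteration 1: join on id=5 -> c33 (id 5, reply_to=3, lev 1).
Iteration 2: join on id=3 -> c4 (id 3, reply_to=1, lev 2).
Iteration 3: join on id=1 -> c18 (id 1, reply_to=NULL, lev 3).
Iteration 4: reply_to is NULL; no match; recursion stops.
Total rows emitted: 4.

4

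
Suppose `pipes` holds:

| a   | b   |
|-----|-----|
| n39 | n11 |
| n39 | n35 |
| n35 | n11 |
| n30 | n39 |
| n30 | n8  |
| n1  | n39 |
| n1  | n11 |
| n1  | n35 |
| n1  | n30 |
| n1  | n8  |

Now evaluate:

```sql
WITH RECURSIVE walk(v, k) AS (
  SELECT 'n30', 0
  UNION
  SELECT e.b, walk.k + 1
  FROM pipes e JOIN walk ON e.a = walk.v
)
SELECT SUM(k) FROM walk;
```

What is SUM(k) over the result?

Base: (n30, k=0).
Iteration 1: edges from {n30} -> (n39, k=1), (n8, k=1).
Iteration 2: edges from {n39,n8} -> (n11, k=2), (n35, k=2).
Iteration 3: edges from {n11,n35} -> (n11, k=3).
Iteration 4: no outgoing edges from {n11}; recursion stops.
SUM(k) = 0 + 1 + 1 + 2 + 2 + 3 = 9.

9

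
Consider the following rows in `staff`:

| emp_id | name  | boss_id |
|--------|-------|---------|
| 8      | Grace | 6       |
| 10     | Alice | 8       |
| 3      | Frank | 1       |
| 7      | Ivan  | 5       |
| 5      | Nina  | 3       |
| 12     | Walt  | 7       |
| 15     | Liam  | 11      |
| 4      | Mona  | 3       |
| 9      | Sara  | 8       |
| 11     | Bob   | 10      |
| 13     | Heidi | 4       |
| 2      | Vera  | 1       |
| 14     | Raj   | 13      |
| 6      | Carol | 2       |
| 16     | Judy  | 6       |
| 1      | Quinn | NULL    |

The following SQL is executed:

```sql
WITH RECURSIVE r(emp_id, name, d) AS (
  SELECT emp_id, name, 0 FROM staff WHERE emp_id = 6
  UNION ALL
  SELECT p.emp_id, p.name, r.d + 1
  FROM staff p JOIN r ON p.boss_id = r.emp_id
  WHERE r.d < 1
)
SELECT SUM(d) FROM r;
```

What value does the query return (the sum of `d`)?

2

Base: emp_id=6 (Carol) at d 0.
Iteration 1: rows with boss_id in {6} -> Grace (id 8, d 1), Judy (id 16, d 1).
Iteration 2: d < 1 fails for all current rows; recursion stops.
SUM(d) = 0 + 1 + 1 = 2.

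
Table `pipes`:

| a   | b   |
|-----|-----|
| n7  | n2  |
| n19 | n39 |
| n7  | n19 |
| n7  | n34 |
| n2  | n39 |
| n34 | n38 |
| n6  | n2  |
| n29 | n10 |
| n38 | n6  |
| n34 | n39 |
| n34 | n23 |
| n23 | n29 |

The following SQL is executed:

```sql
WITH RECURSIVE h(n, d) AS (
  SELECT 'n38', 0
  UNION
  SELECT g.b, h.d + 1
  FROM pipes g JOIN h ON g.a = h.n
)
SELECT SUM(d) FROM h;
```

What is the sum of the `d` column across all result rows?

Base: (n38, d=0).
Iteration 1: edges from {n38} -> (n6, d=1).
Iteration 2: edges from {n6} -> (n2, d=2).
Iteration 3: edges from {n2} -> (n39, d=3).
Iteration 4: no outgoing edges from {n39}; recursion stops.
SUM(d) = 0 + 1 + 2 + 3 = 6.

6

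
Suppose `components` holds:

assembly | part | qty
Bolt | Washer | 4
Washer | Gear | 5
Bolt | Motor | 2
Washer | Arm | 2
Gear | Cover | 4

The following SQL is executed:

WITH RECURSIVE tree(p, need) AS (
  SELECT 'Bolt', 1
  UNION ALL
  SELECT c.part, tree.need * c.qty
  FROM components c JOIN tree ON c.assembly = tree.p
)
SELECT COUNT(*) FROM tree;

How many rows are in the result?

6

Base: (Bolt, need=1).
Iteration 1: components of {Bolt} -> Motor = 1*2 = 2, Washer = 1*4 = 4.
Iteration 2: components of {Motor,Washer} -> Arm = 4*2 = 8, Gear = 4*5 = 20.
Iteration 3: components of {Arm,Gear} -> Cover = 20*4 = 80.
Iteration 4: no further components; recursion stops.
Total rows emitted: 6.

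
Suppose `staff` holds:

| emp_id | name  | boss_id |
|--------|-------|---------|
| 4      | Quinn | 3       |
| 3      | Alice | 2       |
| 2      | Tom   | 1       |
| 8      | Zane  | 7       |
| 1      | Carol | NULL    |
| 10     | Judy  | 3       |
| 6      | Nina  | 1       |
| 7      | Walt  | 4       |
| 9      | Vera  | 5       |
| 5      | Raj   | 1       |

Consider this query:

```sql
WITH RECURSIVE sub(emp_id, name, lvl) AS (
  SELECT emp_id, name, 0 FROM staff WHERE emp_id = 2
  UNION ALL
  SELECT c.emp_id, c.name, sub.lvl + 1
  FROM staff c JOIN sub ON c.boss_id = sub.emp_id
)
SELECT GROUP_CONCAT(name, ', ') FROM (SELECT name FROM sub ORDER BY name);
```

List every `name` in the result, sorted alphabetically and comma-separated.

Base: emp_id=2 (Tom) at lvl 0.
Iteration 1: rows with boss_id in {2} -> Alice (id 3, lvl 1).
Iteration 2: rows with boss_id in {3} -> Quinn (id 4, lvl 2), Judy (id 10, lvl 2).
Iteration 3: rows with boss_id in {4,10} -> Walt (id 7, lvl 3).
Iteration 4: rows with boss_id in {7} -> Zane (id 8, lvl 4).
Iteration 5: no rows with boss_id in {8}; recursion stops.

Alice, Judy, Quinn, Tom, Walt, Zane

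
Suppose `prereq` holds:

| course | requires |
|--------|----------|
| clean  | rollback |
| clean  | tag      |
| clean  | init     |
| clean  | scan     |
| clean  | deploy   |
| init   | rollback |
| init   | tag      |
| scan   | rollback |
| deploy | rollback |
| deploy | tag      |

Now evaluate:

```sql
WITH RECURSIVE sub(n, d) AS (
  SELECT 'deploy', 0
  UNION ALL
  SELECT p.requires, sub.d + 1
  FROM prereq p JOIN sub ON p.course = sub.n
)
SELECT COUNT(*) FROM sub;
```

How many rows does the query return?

3

Base: (deploy, d=0).
Iteration 1: edges from {deploy} -> (rollback, d=1), (tag, d=1).
Iteration 2: no outgoing edges from {rollback,tag}; recursion stops.
Total rows emitted: 3.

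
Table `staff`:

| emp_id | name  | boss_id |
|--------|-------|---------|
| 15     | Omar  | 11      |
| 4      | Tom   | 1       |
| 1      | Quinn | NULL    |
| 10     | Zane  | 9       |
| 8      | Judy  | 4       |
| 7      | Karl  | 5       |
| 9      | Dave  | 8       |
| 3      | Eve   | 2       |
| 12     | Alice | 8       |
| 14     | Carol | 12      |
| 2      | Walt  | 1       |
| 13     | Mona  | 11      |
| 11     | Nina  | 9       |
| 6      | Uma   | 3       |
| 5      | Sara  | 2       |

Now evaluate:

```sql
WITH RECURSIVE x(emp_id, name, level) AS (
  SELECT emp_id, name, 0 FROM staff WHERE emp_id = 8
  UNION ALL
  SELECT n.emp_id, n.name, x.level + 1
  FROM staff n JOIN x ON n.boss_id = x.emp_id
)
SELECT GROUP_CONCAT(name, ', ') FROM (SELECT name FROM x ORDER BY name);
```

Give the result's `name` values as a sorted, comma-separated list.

Base: emp_id=8 (Judy) at level 0.
Iteration 1: rows with boss_id in {8} -> Dave (id 9, level 1), Alice (id 12, level 1).
Iteration 2: rows with boss_id in {9,12} -> Zane (id 10, level 2), Nina (id 11, level 2), Carol (id 14, level 2).
Iteration 3: rows with boss_id in {10,11,14} -> Mona (id 13, level 3), Omar (id 15, level 3).
Iteration 4: no rows with boss_id in {13,15}; recursion stops.

Alice, Carol, Dave, Judy, Mona, Nina, Omar, Zane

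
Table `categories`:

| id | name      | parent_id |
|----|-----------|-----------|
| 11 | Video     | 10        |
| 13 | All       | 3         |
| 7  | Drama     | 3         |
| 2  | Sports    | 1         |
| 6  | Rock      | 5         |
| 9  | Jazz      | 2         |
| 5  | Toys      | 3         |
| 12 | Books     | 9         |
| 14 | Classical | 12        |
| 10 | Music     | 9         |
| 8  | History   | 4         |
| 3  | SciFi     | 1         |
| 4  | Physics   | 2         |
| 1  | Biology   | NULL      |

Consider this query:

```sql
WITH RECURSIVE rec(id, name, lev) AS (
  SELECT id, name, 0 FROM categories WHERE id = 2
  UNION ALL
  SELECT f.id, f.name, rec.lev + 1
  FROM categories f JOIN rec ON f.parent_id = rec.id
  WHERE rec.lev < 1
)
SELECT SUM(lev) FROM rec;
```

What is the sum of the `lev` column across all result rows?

2

Base: id=2 (Sports) at lev 0.
Iteration 1: rows with parent_id in {2} -> Physics (id 4, lev 1), Jazz (id 9, lev 1).
Iteration 2: lev < 1 fails for all current rows; recursion stops.
SUM(lev) = 0 + 1 + 1 = 2.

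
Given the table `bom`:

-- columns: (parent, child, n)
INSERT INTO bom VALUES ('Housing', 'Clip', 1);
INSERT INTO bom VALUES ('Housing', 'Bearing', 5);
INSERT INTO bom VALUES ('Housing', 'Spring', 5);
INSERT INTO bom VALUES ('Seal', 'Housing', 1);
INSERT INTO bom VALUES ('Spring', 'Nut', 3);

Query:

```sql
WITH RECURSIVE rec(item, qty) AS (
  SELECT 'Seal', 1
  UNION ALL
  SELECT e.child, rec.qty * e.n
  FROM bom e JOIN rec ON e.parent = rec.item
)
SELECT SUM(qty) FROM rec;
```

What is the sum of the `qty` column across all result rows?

Base: (Seal, qty=1).
Iteration 1: components of {Seal} -> Housing = 1*1 = 1.
Iteration 2: components of {Housing} -> Bearing = 1*5 = 5, Clip = 1*1 = 1, Spring = 1*5 = 5.
Iteration 3: components of {Bearing,Clip,Spring} -> Nut = 5*3 = 15.
Iteration 4: no further components; recursion stops.
SUM(qty) = 1 + 1 + 5 + 1 + 5 + 15 = 28.

28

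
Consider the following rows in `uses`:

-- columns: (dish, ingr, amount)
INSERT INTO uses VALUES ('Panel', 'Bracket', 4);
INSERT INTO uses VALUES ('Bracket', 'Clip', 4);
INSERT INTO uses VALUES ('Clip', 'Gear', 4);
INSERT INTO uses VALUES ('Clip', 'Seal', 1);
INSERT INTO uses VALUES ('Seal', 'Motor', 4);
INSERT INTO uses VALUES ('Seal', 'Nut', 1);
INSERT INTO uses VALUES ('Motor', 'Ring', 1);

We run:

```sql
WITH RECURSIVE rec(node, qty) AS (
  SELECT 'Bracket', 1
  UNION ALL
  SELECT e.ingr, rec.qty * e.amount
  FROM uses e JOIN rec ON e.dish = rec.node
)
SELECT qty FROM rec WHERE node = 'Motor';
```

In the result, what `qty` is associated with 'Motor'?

16

Base: (Bracket, qty=1).
Iteration 1: components of {Bracket} -> Clip = 1*4 = 4.
Iteration 2: components of {Clip} -> Gear = 4*4 = 16, Seal = 4*1 = 4.
Iteration 3: components of {Gear,Seal} -> Motor = 4*4 = 16, Nut = 4*1 = 4.
Iteration 4: components of {Motor,Nut} -> Ring = 16*1 = 16.
Iteration 5: no further components; recursion stops.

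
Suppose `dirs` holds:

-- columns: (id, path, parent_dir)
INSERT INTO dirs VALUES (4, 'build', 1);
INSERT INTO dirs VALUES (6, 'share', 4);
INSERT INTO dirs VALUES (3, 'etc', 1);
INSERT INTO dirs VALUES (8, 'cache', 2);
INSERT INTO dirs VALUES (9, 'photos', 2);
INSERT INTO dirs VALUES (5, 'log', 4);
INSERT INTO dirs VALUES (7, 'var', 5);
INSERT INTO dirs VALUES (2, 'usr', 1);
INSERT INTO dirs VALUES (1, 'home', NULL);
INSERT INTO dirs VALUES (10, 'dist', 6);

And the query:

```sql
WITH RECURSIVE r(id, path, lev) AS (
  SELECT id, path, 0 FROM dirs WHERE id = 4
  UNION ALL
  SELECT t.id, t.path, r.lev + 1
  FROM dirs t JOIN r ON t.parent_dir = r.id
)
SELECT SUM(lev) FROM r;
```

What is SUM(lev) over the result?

6

Base: id=4 (build) at lev 0.
Iteration 1: rows with parent_dir in {4} -> log (id 5, lev 1), share (id 6, lev 1).
Iteration 2: rows with parent_dir in {5,6} -> var (id 7, lev 2), dist (id 10, lev 2).
Iteration 3: no rows with parent_dir in {7,10}; recursion stops.
SUM(lev) = 0 + 1 + 1 + 2 + 2 = 6.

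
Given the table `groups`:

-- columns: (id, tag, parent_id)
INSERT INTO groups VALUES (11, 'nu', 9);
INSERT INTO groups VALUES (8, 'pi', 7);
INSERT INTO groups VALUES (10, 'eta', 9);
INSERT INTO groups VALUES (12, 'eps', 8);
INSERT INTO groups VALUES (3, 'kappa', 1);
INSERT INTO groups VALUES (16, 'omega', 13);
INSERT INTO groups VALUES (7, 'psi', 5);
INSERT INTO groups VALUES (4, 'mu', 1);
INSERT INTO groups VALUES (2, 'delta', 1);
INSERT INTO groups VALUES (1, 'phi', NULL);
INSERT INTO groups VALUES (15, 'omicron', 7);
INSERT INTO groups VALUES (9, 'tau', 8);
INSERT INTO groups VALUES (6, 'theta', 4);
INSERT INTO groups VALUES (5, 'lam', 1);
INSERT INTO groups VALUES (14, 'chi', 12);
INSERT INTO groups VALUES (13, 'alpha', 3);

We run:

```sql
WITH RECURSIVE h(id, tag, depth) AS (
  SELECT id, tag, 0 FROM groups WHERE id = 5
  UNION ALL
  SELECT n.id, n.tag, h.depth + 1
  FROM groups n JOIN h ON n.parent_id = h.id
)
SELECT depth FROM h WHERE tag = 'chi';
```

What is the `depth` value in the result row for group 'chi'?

4

Base: id=5 (lam) at depth 0.
Iteration 1: rows with parent_id in {5} -> psi (id 7, depth 1).
Iteration 2: rows with parent_id in {7} -> pi (id 8, depth 2), omicron (id 15, depth 2).
Iteration 3: rows with parent_id in {8,15} -> tau (id 9, depth 3), eps (id 12, depth 3).
Iteration 4: rows with parent_id in {9,12} -> eta (id 10, depth 4), nu (id 11, depth 4), chi (id 14, depth 4).
Iteration 5: no rows with parent_id in {10,11,14}; recursion stops.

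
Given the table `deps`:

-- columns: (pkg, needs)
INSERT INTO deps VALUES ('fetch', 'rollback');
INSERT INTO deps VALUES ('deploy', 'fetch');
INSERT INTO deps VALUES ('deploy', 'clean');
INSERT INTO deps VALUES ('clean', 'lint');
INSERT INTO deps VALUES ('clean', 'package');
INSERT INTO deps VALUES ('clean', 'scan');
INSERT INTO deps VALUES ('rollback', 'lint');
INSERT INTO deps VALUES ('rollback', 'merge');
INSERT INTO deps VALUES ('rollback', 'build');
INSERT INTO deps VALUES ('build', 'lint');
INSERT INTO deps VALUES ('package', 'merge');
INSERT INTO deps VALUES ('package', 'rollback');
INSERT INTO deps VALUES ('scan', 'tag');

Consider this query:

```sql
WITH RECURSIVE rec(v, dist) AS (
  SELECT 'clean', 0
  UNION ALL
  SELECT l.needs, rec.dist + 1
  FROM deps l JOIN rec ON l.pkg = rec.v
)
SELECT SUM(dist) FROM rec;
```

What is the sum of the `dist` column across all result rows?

Base: (clean, dist=0).
Iteration 1: edges from {clean} -> (lint, dist=1), (package, dist=1), (scan, dist=1).
Iteration 2: edges from {lint,package,scan} -> (merge, dist=2), (rollback, dist=2), (tag, dist=2).
Iteration 3: edges from {merge,rollback,tag} -> (build, dist=3), (lint, dist=3), (merge, dist=3).
Iteration 4: edges from {build,lint,merge} -> (lint, dist=4).
Iteration 5: no outgoing edges from {lint}; recursion stops.
SUM(dist) = 0 + 1 + 1 + 1 + 2 + 2 + 2 + 3 + 3 + 3 + 4 = 22.

22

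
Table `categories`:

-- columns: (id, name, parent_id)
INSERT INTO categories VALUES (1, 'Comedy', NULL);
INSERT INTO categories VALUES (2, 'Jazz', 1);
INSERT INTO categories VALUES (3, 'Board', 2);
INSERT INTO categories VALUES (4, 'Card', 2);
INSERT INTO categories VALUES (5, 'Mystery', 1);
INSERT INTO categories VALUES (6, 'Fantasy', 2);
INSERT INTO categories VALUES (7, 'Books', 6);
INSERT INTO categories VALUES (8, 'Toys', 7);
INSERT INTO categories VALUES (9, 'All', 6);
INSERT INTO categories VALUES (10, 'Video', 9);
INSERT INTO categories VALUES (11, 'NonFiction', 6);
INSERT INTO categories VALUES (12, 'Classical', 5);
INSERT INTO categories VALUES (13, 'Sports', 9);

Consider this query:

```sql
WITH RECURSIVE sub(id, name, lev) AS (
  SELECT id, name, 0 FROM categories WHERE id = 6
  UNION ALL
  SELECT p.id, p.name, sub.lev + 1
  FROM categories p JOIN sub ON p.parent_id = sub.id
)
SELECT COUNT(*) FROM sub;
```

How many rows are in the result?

Base: id=6 (Fantasy) at lev 0.
Iteration 1: rows with parent_id in {6} -> Books (id 7, lev 1), All (id 9, lev 1), NonFiction (id 11, lev 1).
Iteration 2: rows with parent_id in {7,9,11} -> Toys (id 8, lev 2), Video (id 10, lev 2), Sports (id 13, lev 2).
Iteration 3: no rows with parent_id in {8,10,13}; recursion stops.
Total rows emitted: 7.

7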